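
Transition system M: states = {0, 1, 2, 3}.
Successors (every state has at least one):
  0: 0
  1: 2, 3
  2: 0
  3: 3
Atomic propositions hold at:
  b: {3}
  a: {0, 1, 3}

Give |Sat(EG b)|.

EG b: greatest fixpoint, start Z0 = {3}, keep only states in Sat with some successor in Z. Already a fixed point.
Sat(EG b) = {3}
|Sat(EG b)| = |{3}| = 1.

1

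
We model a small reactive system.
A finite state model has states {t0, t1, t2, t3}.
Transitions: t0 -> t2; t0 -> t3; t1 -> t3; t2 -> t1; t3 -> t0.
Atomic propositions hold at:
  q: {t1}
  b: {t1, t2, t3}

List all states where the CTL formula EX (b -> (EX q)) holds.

Sat(EX q) = {s : some successor in {t1}} = {t2}
Sat(b -> (EX q)) = {t0, t2}
Sat(EX (b -> (EX q))) = {s : some successor in {t0, t2}} = {t0, t3}

{t0, t3}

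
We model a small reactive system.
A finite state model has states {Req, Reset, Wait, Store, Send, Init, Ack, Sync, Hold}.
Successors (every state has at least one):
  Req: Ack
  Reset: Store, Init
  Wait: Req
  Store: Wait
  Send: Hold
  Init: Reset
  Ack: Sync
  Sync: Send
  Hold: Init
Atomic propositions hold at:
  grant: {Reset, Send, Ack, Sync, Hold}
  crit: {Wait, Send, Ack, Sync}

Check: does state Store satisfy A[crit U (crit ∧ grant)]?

Sat(crit ∧ grant) = {Send, Ack, Sync}
A[crit U (crit ∧ grant)]: least fixpoint, start Z0 = Sat((crit ∧ grant)) = {Send, Ack, Sync}, add states in Sat(crit) with every successor in Z. Already a fixed point.
Sat(A[crit U (crit ∧ grant)]) = {Send, Ack, Sync}
Store ∉ Sat(A[crit U (crit ∧ grant)]) = {Send, Ack, Sync}, so the formula does not hold at Store.

No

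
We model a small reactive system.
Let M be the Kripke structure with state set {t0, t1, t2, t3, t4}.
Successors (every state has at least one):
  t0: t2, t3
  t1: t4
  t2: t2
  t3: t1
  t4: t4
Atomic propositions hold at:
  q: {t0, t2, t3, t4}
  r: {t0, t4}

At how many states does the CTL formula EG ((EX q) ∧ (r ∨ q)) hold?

Sat(EX q) = {s : some successor in {t0, t2, t3, t4}} = {t0, t1, t2, t4}
Sat(r ∨ q) = {t0, t2, t3, t4}
Sat((EX q) ∧ (r ∨ q)) = {t0, t2, t4}
EG ((EX q) ∧ (r ∨ q)): greatest fixpoint, start Z0 = {t0, t2, t4}, keep only states in Sat with some successor in Z. Already a fixed point.
Sat(EG ((EX q) ∧ (r ∨ q))) = {t0, t2, t4}
|Sat(EG ((EX q) ∧ (r ∨ q)))| = |{t0, t2, t4}| = 3.

3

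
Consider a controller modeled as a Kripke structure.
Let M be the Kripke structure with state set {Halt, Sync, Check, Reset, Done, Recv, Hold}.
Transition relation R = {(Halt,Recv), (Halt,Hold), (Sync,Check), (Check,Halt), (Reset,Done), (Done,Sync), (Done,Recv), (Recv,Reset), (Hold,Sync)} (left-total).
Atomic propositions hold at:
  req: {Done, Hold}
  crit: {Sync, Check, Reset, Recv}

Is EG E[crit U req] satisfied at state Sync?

E[crit U req]: least fixpoint, start Z0 = Sat(req) = {Done, Hold}, add states in Sat(crit) with some successor in Z. Z1 = {Reset, Done, Hold}; Z2 = {Reset, Done, Recv, Hold}; fixed.
Sat(E[crit U req]) = {Reset, Done, Recv, Hold}
EG E[crit U req]: greatest fixpoint, start Z0 = {Reset, Done, Recv, Hold}, keep only states in Sat with some successor in Z. Z1 = {Reset, Done, Recv}; fixed.
Sat(EG E[crit U req]) = {Reset, Done, Recv}
Sync ∉ Sat(EG E[crit U req]) = {Reset, Done, Recv}, so the formula does not hold at Sync.

No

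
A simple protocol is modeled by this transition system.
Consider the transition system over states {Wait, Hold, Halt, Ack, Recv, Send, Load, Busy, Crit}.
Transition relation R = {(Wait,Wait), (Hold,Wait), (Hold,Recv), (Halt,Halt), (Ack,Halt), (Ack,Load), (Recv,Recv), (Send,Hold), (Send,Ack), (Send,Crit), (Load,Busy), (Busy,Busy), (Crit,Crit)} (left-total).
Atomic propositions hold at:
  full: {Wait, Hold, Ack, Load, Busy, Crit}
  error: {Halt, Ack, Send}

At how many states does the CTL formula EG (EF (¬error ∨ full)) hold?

Sat(¬error) = {Wait, Hold, Recv, Load, Busy, Crit}
Sat(¬error ∨ full) = {Wait, Hold, Ack, Recv, Load, Busy, Crit}
EF (¬error ∨ full): least fixpoint, start Z0 = {Wait, Hold, Ack, Recv, Load, Busy, Crit}, add states with some successor in Z. Z1 = {Wait, Hold, Ack, Recv, Send, Load, Busy, Crit}; fixed.
Sat(EF (¬error ∨ full)) = {Wait, Hold, Ack, Recv, Send, Load, Busy, Crit}
EG (EF (¬error ∨ full)): greatest fixpoint, start Z0 = {Wait, Hold, Ack, Recv, Send, Load, Busy, Crit}, keep only states in Sat with some successor in Z. Already a fixed point.
Sat(EG (EF (¬error ∨ full))) = {Wait, Hold, Ack, Recv, Send, Load, Busy, Crit}
|Sat(EG (EF (¬error ∨ full)))| = |{Wait, Hold, Ack, Recv, Send, Load, Busy, Crit}| = 8.

8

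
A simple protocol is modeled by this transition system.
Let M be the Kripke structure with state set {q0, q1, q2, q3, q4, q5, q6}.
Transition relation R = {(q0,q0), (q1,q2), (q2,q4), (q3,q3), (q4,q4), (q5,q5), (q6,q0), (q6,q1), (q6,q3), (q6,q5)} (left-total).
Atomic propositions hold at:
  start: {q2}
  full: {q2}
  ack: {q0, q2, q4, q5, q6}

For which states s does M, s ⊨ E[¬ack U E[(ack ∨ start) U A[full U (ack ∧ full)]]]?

Sat(¬ack) = {q1, q3}
Sat(ack ∨ start) = {q0, q2, q4, q5, q6}
Sat(ack ∧ full) = {q2}
A[full U (ack ∧ full)]: least fixpoint, start Z0 = Sat((ack ∧ full)) = {q2}, add states in Sat(full) with every successor in Z. Already a fixed point.
Sat(A[full U (ack ∧ full)]) = {q2}
E[(ack ∨ start) U A[full U (ack ∧ full)]]: least fixpoint, start Z0 = Sat(A[full U (ack ∧ full)]) = {q2}, add states in Sat(ack ∨ start) with some successor in Z. Already a fixed point.
Sat(E[(ack ∨ start) U A[full U (ack ∧ full)]]) = {q2}
E[¬ack U E[(ack ∨ start) U A[full U (ack ∧ full)]]]: least fixpoint, start Z0 = Sat(E[(ack ∨ start) U A[full U (ack ∧ full)]]) = {q2}, add states in Sat(¬ack) with some successor in Z. Z1 = {q1, q2}; fixed.
Sat(E[¬ack U E[(ack ∨ start) U A[full U (ack ∧ full)]]]) = {q1, q2}

{q1, q2}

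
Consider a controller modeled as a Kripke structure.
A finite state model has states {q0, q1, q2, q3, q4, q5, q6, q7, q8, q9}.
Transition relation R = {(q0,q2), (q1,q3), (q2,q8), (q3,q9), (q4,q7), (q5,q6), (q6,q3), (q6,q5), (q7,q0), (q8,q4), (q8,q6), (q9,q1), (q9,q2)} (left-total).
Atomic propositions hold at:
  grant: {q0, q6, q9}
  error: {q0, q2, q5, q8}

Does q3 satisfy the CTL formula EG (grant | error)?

Sat(grant | error) = {q0, q2, q5, q6, q8, q9}
EG (grant | error): greatest fixpoint, start Z0 = {q0, q2, q5, q6, q8, q9}, keep only states in Sat with some successor in Z. Already a fixed point.
Sat(EG (grant | error)) = {q0, q2, q5, q6, q8, q9}
q3 ∉ Sat(EG (grant | error)) = {q0, q2, q5, q6, q8, q9}, so the formula does not hold at q3.

No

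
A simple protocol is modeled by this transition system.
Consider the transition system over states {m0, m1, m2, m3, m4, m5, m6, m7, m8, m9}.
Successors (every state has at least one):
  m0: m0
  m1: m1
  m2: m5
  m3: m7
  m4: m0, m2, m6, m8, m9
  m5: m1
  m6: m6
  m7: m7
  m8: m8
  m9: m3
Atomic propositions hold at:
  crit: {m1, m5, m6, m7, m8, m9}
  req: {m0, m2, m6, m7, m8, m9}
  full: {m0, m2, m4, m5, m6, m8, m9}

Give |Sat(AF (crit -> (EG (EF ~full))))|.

8

Sat(~full) = {m1, m3, m7}
EF ~full: least fixpoint, start Z0 = {m1, m3, m7}, add states with some successor in Z. Z1 = {m1, m3, m5, m7, m9}; Z2 = {m1, m2, m3, m4, m5, m7, m9}; fixed.
Sat(EF ~full) = {m1, m2, m3, m4, m5, m7, m9}
EG (EF ~full): greatest fixpoint, start Z0 = {m1, m2, m3, m4, m5, m7, m9}, keep only states in Sat with some successor in Z. Already a fixed point.
Sat(EG (EF ~full)) = {m1, m2, m3, m4, m5, m7, m9}
Sat(crit -> (EG (EF ~full))) = {m0, m1, m2, m3, m4, m5, m7, m9}
AF (crit -> (EG (EF ~full))): least fixpoint, start Z0 = {m0, m1, m2, m3, m4, m5, m7, m9}, add states with every successor in Z. Already a fixed point.
Sat(AF (crit -> (EG (EF ~full)))) = {m0, m1, m2, m3, m4, m5, m7, m9}
|Sat(AF (crit -> (EG (EF ~full))))| = |{m0, m1, m2, m3, m4, m5, m7, m9}| = 8.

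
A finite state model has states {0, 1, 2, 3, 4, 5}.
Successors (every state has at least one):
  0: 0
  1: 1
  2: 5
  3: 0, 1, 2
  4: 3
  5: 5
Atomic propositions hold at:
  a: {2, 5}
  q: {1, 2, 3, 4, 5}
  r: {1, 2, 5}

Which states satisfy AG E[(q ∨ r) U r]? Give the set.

Sat(q ∨ r) = {1, 2, 3, 4, 5}
E[(q ∨ r) U r]: least fixpoint, start Z0 = Sat(r) = {1, 2, 5}, add states in Sat(q ∨ r) with some successor in Z. Z1 = {1, 2, 3, 5}; Z2 = {1, 2, 3, 4, 5}; fixed.
Sat(E[(q ∨ r) U r]) = {1, 2, 3, 4, 5}
AG E[(q ∨ r) U r]: greatest fixpoint, start Z0 = {1, 2, 3, 4, 5}, keep only states in Sat with every successor in Z. Z1 = {1, 2, 4, 5}; Z2 = {1, 2, 5}; fixed.
Sat(AG E[(q ∨ r) U r]) = {1, 2, 5}

{1, 2, 5}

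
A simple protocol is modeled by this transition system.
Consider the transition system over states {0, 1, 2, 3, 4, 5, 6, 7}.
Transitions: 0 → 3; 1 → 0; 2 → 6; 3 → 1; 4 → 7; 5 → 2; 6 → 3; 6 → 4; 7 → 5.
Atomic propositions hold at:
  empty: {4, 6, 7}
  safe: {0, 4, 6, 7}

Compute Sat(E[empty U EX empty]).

{2, 4, 6}

Sat(EX empty) = {s : some successor in {4, 6, 7}} = {2, 4, 6}
E[empty U EX empty]: least fixpoint, start Z0 = Sat(EX empty) = {2, 4, 6}, add states in Sat(empty) with some successor in Z. Already a fixed point.
Sat(E[empty U EX empty]) = {2, 4, 6}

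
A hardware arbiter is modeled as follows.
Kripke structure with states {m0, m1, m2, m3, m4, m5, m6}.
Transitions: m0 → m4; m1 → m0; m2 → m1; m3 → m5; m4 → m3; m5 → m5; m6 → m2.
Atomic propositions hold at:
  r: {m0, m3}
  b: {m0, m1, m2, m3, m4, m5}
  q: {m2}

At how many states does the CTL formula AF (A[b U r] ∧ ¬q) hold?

6

A[b U r]: least fixpoint, start Z0 = Sat(r) = {m0, m3}, add states in Sat(b) with every successor in Z. Z1 = {m0, m1, m3, m4}; Z2 = {m0, m1, m2, m3, m4}; fixed.
Sat(A[b U r]) = {m0, m1, m2, m3, m4}
Sat(¬q) = {m0, m1, m3, m4, m5, m6}
Sat(A[b U r] ∧ ¬q) = {m0, m1, m3, m4}
AF (A[b U r] ∧ ¬q): least fixpoint, start Z0 = {m0, m1, m3, m4}, add states with every successor in Z. Z1 = {m0, m1, m2, m3, m4}; Z2 = {m0, m1, m2, m3, m4, m6}; fixed.
Sat(AF (A[b U r] ∧ ¬q)) = {m0, m1, m2, m3, m4, m6}
|Sat(AF (A[b U r] ∧ ¬q))| = |{m0, m1, m2, m3, m4, m6}| = 6.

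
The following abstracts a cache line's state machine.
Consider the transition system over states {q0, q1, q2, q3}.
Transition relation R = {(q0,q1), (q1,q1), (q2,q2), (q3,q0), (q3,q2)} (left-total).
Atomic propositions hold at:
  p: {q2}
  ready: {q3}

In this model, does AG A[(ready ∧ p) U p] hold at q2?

Sat(ready ∧ p) = ∅
A[(ready ∧ p) U p]: least fixpoint, start Z0 = Sat(p) = {q2}, add states in Sat(ready ∧ p) with every successor in Z. Already a fixed point.
Sat(A[(ready ∧ p) U p]) = {q2}
AG A[(ready ∧ p) U p]: greatest fixpoint, start Z0 = {q2}, keep only states in Sat with every successor in Z. Already a fixed point.
Sat(AG A[(ready ∧ p) U p]) = {q2}
q2 ∈ Sat(AG A[(ready ∧ p) U p]) = {q2}, so the formula holds at q2.

Yes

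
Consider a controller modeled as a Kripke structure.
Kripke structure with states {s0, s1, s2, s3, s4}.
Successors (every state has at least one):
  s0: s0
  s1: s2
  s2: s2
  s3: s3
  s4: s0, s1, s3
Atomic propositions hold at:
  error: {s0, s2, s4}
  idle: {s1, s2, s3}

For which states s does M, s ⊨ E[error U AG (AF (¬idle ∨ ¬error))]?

Sat(¬idle) = {s0, s4}
Sat(¬error) = {s1, s3}
Sat(¬idle ∨ ¬error) = {s0, s1, s3, s4}
AF (¬idle ∨ ¬error): least fixpoint, start Z0 = {s0, s1, s3, s4}, add states with every successor in Z. Already a fixed point.
Sat(AF (¬idle ∨ ¬error)) = {s0, s1, s3, s4}
AG (AF (¬idle ∨ ¬error)): greatest fixpoint, start Z0 = {s0, s1, s3, s4}, keep only states in Sat with every successor in Z. Z1 = {s0, s3, s4}; Z2 = {s0, s3}; fixed.
Sat(AG (AF (¬idle ∨ ¬error))) = {s0, s3}
E[error U AG (AF (¬idle ∨ ¬error))]: least fixpoint, start Z0 = Sat(AG (AF (¬idle ∨ ¬error))) = {s0, s3}, add states in Sat(error) with some successor in Z. Z1 = {s0, s3, s4}; fixed.
Sat(E[error U AG (AF (¬idle ∨ ¬error))]) = {s0, s3, s4}

{s0, s3, s4}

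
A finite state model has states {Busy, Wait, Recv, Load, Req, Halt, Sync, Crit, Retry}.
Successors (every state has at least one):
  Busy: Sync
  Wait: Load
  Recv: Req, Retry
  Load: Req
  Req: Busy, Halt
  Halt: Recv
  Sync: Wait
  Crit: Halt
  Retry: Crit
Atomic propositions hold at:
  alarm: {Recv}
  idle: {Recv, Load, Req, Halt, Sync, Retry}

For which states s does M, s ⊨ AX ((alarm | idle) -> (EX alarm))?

Sat(alarm | idle) = {Recv, Load, Req, Halt, Sync, Retry}
Sat(EX alarm) = {s : some successor in {Recv}} = {Halt}
Sat((alarm | idle) -> (EX alarm)) = {Busy, Wait, Halt, Crit}
Sat(AX ((alarm | idle) -> (EX alarm))) = {s : every successor in {Busy, Wait, Halt, Crit}} = {Req, Sync, Crit, Retry}

{Req, Sync, Crit, Retry}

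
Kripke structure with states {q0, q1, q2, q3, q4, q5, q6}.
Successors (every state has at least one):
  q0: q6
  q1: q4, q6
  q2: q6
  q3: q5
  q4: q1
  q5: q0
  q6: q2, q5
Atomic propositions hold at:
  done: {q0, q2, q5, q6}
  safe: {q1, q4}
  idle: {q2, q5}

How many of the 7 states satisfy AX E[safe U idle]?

2

E[safe U idle]: least fixpoint, start Z0 = Sat(idle) = {q2, q5}, add states in Sat(safe) with some successor in Z. Already a fixed point.
Sat(E[safe U idle]) = {q2, q5}
Sat(AX E[safe U idle]) = {s : every successor in {q2, q5}} = {q3, q6}
|Sat(AX E[safe U idle])| = |{q3, q6}| = 2.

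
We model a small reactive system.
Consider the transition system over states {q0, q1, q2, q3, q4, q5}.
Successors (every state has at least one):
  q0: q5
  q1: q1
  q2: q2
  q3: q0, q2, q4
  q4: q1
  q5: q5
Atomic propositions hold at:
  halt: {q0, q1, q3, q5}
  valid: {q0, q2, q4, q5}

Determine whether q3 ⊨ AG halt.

No

AG halt: greatest fixpoint, start Z0 = {q0, q1, q3, q5}, keep only states in Sat with every successor in Z. Z1 = {q0, q1, q5}; fixed.
Sat(AG halt) = {q0, q1, q5}
q3 ∉ Sat(AG halt) = {q0, q1, q5}, so the formula does not hold at q3.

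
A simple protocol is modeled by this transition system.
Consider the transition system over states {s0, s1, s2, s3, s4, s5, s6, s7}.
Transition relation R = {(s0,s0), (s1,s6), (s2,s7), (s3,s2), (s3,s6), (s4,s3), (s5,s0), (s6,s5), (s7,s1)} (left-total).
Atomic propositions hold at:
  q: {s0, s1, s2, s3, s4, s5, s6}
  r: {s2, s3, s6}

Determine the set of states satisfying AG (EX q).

Sat(EX q) = {s : some successor in {s0, s1, s2, s3, s4, s5, s6}} = {s0, s1, s3, s4, s5, s6, s7}
AG (EX q): greatest fixpoint, start Z0 = {s0, s1, s3, s4, s5, s6, s7}, keep only states in Sat with every successor in Z. Z1 = {s0, s1, s4, s5, s6, s7}; Z2 = {s0, s1, s5, s6, s7}; fixed.
Sat(AG (EX q)) = {s0, s1, s5, s6, s7}

{s0, s1, s5, s6, s7}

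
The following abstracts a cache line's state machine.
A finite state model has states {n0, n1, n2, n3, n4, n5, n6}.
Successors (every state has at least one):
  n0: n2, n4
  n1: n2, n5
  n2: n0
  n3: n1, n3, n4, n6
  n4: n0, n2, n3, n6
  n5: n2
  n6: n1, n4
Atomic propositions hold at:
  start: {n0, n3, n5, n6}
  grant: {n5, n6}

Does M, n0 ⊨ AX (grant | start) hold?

No

Sat(grant | start) = {n0, n3, n5, n6}
Sat(AX (grant | start)) = {s : every successor in {n0, n3, n5, n6}} = {n2}
n0 ∉ Sat(AX (grant | start)) = {n2}, so the formula does not hold at n0.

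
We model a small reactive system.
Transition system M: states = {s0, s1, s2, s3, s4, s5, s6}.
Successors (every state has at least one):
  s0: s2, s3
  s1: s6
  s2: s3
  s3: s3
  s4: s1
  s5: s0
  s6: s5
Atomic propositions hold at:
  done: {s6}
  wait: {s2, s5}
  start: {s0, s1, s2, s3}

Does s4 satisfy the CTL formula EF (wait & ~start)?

Yes

Sat(~start) = {s4, s5, s6}
Sat(wait & ~start) = {s5}
EF (wait & ~start): least fixpoint, start Z0 = {s5}, add states with some successor in Z. Z1 = {s5, s6}; Z2 = {s1, s5, s6}; Z3 = {s1, s4, s5, s6}; fixed.
Sat(EF (wait & ~start)) = {s1, s4, s5, s6}
s4 ∈ Sat(EF (wait & ~start)) = {s1, s4, s5, s6}, so the formula holds at s4.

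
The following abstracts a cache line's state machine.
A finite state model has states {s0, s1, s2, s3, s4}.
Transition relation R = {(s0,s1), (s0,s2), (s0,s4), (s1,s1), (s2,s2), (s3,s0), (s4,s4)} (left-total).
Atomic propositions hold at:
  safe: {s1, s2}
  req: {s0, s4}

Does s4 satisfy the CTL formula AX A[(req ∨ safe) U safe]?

No

Sat(req ∨ safe) = {s0, s1, s2, s4}
A[(req ∨ safe) U safe]: least fixpoint, start Z0 = Sat(safe) = {s1, s2}, add states in Sat(req ∨ safe) with every successor in Z. Already a fixed point.
Sat(A[(req ∨ safe) U safe]) = {s1, s2}
Sat(AX A[(req ∨ safe) U safe]) = {s : every successor in {s1, s2}} = {s1, s2}
s4 ∉ Sat(AX A[(req ∨ safe) U safe]) = {s1, s2}, so the formula does not hold at s4.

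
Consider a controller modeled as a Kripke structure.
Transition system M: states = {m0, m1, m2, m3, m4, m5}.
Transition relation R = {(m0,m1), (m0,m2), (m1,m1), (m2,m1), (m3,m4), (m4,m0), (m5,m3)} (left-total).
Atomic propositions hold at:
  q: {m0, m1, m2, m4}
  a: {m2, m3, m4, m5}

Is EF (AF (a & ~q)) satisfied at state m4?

No

Sat(~q) = {m3, m5}
Sat(a & ~q) = {m3, m5}
AF (a & ~q): least fixpoint, start Z0 = {m3, m5}, add states with every successor in Z. Already a fixed point.
Sat(AF (a & ~q)) = {m3, m5}
EF (AF (a & ~q)): least fixpoint, start Z0 = {m3, m5}, add states with some successor in Z. Already a fixed point.
Sat(EF (AF (a & ~q))) = {m3, m5}
m4 ∉ Sat(EF (AF (a & ~q))) = {m3, m5}, so the formula does not hold at m4.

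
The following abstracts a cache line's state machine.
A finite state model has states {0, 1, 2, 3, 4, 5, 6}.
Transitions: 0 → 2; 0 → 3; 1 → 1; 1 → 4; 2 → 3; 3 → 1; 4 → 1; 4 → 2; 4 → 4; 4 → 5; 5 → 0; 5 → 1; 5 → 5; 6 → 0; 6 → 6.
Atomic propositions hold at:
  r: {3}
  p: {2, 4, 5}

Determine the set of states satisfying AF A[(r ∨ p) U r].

Sat(r ∨ p) = {2, 3, 4, 5}
A[(r ∨ p) U r]: least fixpoint, start Z0 = Sat(r) = {3}, add states in Sat(r ∨ p) with every successor in Z. Z1 = {2, 3}; fixed.
Sat(A[(r ∨ p) U r]) = {2, 3}
AF A[(r ∨ p) U r]: least fixpoint, start Z0 = {2, 3}, add states with every successor in Z. Z1 = {0, 2, 3}; fixed.
Sat(AF A[(r ∨ p) U r]) = {0, 2, 3}

{0, 2, 3}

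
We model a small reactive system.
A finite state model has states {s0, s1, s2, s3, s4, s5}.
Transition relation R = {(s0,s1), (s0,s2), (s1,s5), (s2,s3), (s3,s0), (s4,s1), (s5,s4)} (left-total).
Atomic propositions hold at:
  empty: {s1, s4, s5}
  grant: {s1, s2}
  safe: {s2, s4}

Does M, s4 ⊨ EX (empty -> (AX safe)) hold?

Sat(AX safe) = {s : every successor in {s2, s4}} = {s5}
Sat(empty -> (AX safe)) = {s0, s2, s3, s5}
Sat(EX (empty -> (AX safe))) = {s : some successor in {s0, s2, s3, s5}} = {s0, s1, s2, s3}
s4 ∉ Sat(EX (empty -> (AX safe))) = {s0, s1, s2, s3}, so the formula does not hold at s4.

No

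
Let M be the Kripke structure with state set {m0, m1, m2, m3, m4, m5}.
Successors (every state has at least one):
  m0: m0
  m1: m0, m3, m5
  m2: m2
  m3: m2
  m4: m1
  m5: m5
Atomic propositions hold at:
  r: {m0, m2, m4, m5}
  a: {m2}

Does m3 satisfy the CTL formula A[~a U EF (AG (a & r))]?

Sat(~a) = {m0, m1, m3, m4, m5}
Sat(a & r) = {m2}
AG (a & r): greatest fixpoint, start Z0 = {m2}, keep only states in Sat with every successor in Z. Already a fixed point.
Sat(AG (a & r)) = {m2}
EF (AG (a & r)): least fixpoint, start Z0 = {m2}, add states with some successor in Z. Z1 = {m2, m3}; Z2 = {m1, m2, m3}; Z3 = {m1, m2, m3, m4}; fixed.
Sat(EF (AG (a & r))) = {m1, m2, m3, m4}
A[~a U EF (AG (a & r))]: least fixpoint, start Z0 = Sat(EF (AG (a & r))) = {m1, m2, m3, m4}, add states in Sat(~a) with every successor in Z. Already a fixed point.
Sat(A[~a U EF (AG (a & r))]) = {m1, m2, m3, m4}
m3 ∈ Sat(A[~a U EF (AG (a & r))]) = {m1, m2, m3, m4}, so the formula holds at m3.

Yes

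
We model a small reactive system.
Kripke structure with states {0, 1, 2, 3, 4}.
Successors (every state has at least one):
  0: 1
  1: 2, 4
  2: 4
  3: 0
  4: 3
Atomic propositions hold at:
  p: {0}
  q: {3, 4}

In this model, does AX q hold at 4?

Sat(AX q) = {s : every successor in {3, 4}} = {2, 4}
4 ∈ Sat(AX q) = {2, 4}, so the formula holds at 4.

Yes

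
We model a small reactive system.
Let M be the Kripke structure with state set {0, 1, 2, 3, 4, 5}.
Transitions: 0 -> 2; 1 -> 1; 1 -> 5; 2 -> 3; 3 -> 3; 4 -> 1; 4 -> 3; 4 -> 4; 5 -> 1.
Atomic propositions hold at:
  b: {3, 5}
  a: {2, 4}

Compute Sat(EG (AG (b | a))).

Sat(b | a) = {2, 3, 4, 5}
AG (b | a): greatest fixpoint, start Z0 = {2, 3, 4, 5}, keep only states in Sat with every successor in Z. Z1 = {2, 3}; fixed.
Sat(AG (b | a)) = {2, 3}
EG (AG (b | a)): greatest fixpoint, start Z0 = {2, 3}, keep only states in Sat with some successor in Z. Already a fixed point.
Sat(EG (AG (b | a))) = {2, 3}

{2, 3}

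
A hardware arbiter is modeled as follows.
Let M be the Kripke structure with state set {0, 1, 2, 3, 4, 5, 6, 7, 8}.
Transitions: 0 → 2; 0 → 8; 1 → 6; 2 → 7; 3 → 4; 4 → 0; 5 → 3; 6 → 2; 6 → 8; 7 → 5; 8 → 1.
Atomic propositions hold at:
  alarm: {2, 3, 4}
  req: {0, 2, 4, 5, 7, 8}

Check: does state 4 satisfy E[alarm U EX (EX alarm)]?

Sat(EX alarm) = {s : some successor in {2, 3, 4}} = {0, 3, 5, 6}
Sat(EX (EX alarm)) = {s : some successor in {0, 3, 5, 6}} = {1, 4, 5, 7}
E[alarm U EX (EX alarm)]: least fixpoint, start Z0 = Sat(EX (EX alarm)) = {1, 4, 5, 7}, add states in Sat(alarm) with some successor in Z. Z1 = {1, 2, 3, 4, 5, 7}; fixed.
Sat(E[alarm U EX (EX alarm)]) = {1, 2, 3, 4, 5, 7}
4 ∈ Sat(E[alarm U EX (EX alarm)]) = {1, 2, 3, 4, 5, 7}, so the formula holds at 4.

Yes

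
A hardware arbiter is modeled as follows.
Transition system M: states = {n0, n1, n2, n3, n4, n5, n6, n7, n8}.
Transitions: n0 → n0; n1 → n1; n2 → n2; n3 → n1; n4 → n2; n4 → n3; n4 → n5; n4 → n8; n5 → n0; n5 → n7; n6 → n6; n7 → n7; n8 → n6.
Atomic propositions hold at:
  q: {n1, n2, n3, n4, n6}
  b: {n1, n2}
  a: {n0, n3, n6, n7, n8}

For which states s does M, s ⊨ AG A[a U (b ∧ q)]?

Sat(b ∧ q) = {n1, n2}
A[a U (b ∧ q)]: least fixpoint, start Z0 = Sat((b ∧ q)) = {n1, n2}, add states in Sat(a) with every successor in Z. Z1 = {n1, n2, n3}; fixed.
Sat(A[a U (b ∧ q)]) = {n1, n2, n3}
AG A[a U (b ∧ q)]: greatest fixpoint, start Z0 = {n1, n2, n3}, keep only states in Sat with every successor in Z. Already a fixed point.
Sat(AG A[a U (b ∧ q)]) = {n1, n2, n3}

{n1, n2, n3}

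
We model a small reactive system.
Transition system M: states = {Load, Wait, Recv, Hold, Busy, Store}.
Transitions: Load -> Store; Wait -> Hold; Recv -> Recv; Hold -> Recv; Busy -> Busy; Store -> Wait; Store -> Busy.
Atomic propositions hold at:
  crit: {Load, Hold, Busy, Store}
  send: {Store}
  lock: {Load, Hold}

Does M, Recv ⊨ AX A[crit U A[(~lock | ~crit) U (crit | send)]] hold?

Sat(~lock) = {Wait, Recv, Busy, Store}
Sat(~crit) = {Wait, Recv}
Sat(~lock | ~crit) = {Wait, Recv, Busy, Store}
Sat(crit | send) = {Load, Hold, Busy, Store}
A[(~lock | ~crit) U (crit | send)]: least fixpoint, start Z0 = Sat((crit | send)) = {Load, Hold, Busy, Store}, add states in Sat(~lock | ~crit) with every successor in Z. Z1 = {Load, Wait, Hold, Busy, Store}; fixed.
Sat(A[(~lock | ~crit) U (crit | send)]) = {Load, Wait, Hold, Busy, Store}
A[crit U A[(~lock | ~crit) U (crit | send)]]: least fixpoint, start Z0 = Sat(A[(~lock | ~crit) U (crit | send)]) = {Load, Wait, Hold, Busy, Store}, add states in Sat(crit) with every successor in Z. Already a fixed point.
Sat(A[crit U A[(~lock | ~crit) U (crit | send)]]) = {Load, Wait, Hold, Busy, Store}
Sat(AX A[crit U A[(~lock | ~crit) U (crit | send)]]) = {s : every successor in {Load, Wait, Hold, Busy, Store}} = {Load, Wait, Busy, Store}
Recv ∉ Sat(AX A[crit U A[(~lock | ~crit) U (crit | send)]]) = {Load, Wait, Busy, Store}, so the formula does not hold at Recv.

No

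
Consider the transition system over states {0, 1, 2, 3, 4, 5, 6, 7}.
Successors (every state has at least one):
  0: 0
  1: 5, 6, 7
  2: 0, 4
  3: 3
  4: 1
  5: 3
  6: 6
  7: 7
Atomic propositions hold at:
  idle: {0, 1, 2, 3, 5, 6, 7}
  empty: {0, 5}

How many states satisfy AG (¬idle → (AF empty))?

6

Sat(¬idle) = {4}
AF empty: least fixpoint, start Z0 = {0, 5}, add states with every successor in Z. Already a fixed point.
Sat(AF empty) = {0, 5}
Sat(¬idle → (AF empty)) = {0, 1, 2, 3, 5, 6, 7}
AG (¬idle → (AF empty)): greatest fixpoint, start Z0 = {0, 1, 2, 3, 5, 6, 7}, keep only states in Sat with every successor in Z. Z1 = {0, 1, 3, 5, 6, 7}; fixed.
Sat(AG (¬idle → (AF empty))) = {0, 1, 3, 5, 6, 7}
|Sat(AG (¬idle → (AF empty)))| = |{0, 1, 3, 5, 6, 7}| = 6.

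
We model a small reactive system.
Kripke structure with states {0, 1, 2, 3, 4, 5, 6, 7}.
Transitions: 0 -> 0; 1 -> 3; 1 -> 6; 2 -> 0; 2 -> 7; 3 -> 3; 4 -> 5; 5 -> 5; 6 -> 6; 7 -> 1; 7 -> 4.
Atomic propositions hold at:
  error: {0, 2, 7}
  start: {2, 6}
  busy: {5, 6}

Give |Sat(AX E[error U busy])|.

E[error U busy]: least fixpoint, start Z0 = Sat(busy) = {5, 6}, add states in Sat(error) with some successor in Z. Already a fixed point.
Sat(E[error U busy]) = {5, 6}
Sat(AX E[error U busy]) = {s : every successor in {5, 6}} = {4, 5, 6}
|Sat(AX E[error U busy])| = |{4, 5, 6}| = 3.

3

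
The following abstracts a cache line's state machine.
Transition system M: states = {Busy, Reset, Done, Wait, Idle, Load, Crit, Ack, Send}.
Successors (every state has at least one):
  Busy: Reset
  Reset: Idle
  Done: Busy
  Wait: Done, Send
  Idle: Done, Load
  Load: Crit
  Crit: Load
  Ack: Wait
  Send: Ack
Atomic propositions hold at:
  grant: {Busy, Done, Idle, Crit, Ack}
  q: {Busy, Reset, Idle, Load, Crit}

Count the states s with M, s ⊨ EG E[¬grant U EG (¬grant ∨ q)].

5

Sat(¬grant) = {Reset, Wait, Load, Send}
Sat(¬grant ∨ q) = {Busy, Reset, Wait, Idle, Load, Crit, Send}
EG (¬grant ∨ q): greatest fixpoint, start Z0 = {Busy, Reset, Wait, Idle, Load, Crit, Send}, keep only states in Sat with some successor in Z. Z1 = {Busy, Reset, Wait, Idle, Load, Crit}; Z2 = {Busy, Reset, Idle, Load, Crit}; fixed.
Sat(EG (¬grant ∨ q)) = {Busy, Reset, Idle, Load, Crit}
E[¬grant U EG (¬grant ∨ q)]: least fixpoint, start Z0 = Sat(EG (¬grant ∨ q)) = {Busy, Reset, Idle, Load, Crit}, add states in Sat(¬grant) with some successor in Z. Already a fixed point.
Sat(E[¬grant U EG (¬grant ∨ q)]) = {Busy, Reset, Idle, Load, Crit}
EG E[¬grant U EG (¬grant ∨ q)]: greatest fixpoint, start Z0 = {Busy, Reset, Idle, Load, Crit}, keep only states in Sat with some successor in Z. Already a fixed point.
Sat(EG E[¬grant U EG (¬grant ∨ q)]) = {Busy, Reset, Idle, Load, Crit}
|Sat(EG E[¬grant U EG (¬grant ∨ q)])| = |{Busy, Reset, Idle, Load, Crit}| = 5.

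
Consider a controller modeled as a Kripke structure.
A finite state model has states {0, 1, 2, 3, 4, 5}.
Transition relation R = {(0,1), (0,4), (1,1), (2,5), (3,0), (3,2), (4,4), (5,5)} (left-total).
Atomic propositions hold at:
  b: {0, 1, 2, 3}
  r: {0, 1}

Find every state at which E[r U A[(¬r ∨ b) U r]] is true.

{0, 1}

Sat(¬r) = {2, 3, 4, 5}
Sat(¬r ∨ b) = {0, 1, 2, 3, 4, 5}
A[(¬r ∨ b) U r]: least fixpoint, start Z0 = Sat(r) = {0, 1}, add states in Sat(¬r ∨ b) with every successor in Z. Already a fixed point.
Sat(A[(¬r ∨ b) U r]) = {0, 1}
E[r U A[(¬r ∨ b) U r]]: least fixpoint, start Z0 = Sat(A[(¬r ∨ b) U r]) = {0, 1}, add states in Sat(r) with some successor in Z. Already a fixed point.
Sat(E[r U A[(¬r ∨ b) U r]]) = {0, 1}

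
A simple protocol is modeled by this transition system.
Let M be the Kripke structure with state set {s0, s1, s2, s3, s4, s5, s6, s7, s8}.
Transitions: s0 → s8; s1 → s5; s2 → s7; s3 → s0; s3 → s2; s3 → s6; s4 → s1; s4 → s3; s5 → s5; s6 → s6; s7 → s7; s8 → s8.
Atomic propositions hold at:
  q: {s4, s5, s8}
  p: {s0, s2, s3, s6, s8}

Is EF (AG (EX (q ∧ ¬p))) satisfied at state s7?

Sat(¬p) = {s1, s4, s5, s7}
Sat(q ∧ ¬p) = {s4, s5}
Sat(EX (q ∧ ¬p)) = {s : some successor in {s4, s5}} = {s1, s5}
AG (EX (q ∧ ¬p)): greatest fixpoint, start Z0 = {s1, s5}, keep only states in Sat with every successor in Z. Already a fixed point.
Sat(AG (EX (q ∧ ¬p))) = {s1, s5}
EF (AG (EX (q ∧ ¬p))): least fixpoint, start Z0 = {s1, s5}, add states with some successor in Z. Z1 = {s1, s4, s5}; fixed.
Sat(EF (AG (EX (q ∧ ¬p)))) = {s1, s4, s5}
s7 ∉ Sat(EF (AG (EX (q ∧ ¬p)))) = {s1, s4, s5}, so the formula does not hold at s7.

No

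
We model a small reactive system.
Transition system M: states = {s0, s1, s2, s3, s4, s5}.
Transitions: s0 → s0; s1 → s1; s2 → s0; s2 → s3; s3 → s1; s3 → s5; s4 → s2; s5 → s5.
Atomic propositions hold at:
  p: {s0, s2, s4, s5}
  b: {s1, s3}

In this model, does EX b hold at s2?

Sat(EX b) = {s : some successor in {s1, s3}} = {s1, s2, s3}
s2 ∈ Sat(EX b) = {s1, s2, s3}, so the formula holds at s2.

Yes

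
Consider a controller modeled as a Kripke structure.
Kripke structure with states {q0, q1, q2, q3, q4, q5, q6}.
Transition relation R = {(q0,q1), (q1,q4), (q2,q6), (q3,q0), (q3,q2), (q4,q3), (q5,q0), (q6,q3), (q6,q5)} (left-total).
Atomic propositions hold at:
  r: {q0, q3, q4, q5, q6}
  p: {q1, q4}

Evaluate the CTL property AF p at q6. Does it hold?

AF p: least fixpoint, start Z0 = {q1, q4}, add states with every successor in Z. Z1 = {q0, q1, q4}; Z2 = {q0, q1, q4, q5}; fixed.
Sat(AF p) = {q0, q1, q4, q5}
q6 ∉ Sat(AF p) = {q0, q1, q4, q5}, so the formula does not hold at q6.

No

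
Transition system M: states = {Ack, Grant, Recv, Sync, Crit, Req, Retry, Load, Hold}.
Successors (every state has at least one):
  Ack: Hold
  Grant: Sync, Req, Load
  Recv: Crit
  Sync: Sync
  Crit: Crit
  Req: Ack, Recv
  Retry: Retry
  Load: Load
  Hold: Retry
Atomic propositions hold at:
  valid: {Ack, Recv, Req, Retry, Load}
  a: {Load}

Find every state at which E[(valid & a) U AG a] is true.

{Load}

Sat(valid & a) = {Load}
AG a: greatest fixpoint, start Z0 = {Load}, keep only states in Sat with every successor in Z. Already a fixed point.
Sat(AG a) = {Load}
E[(valid & a) U AG a]: least fixpoint, start Z0 = Sat(AG a) = {Load}, add states in Sat(valid & a) with some successor in Z. Already a fixed point.
Sat(E[(valid & a) U AG a]) = {Load}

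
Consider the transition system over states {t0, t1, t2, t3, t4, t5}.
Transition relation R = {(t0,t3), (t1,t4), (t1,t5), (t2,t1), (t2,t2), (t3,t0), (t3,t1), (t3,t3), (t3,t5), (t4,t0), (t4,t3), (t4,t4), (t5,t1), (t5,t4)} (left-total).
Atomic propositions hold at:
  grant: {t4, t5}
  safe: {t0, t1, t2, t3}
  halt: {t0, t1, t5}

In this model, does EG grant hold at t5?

EG grant: greatest fixpoint, start Z0 = {t4, t5}, keep only states in Sat with some successor in Z. Already a fixed point.
Sat(EG grant) = {t4, t5}
t5 ∈ Sat(EG grant) = {t4, t5}, so the formula holds at t5.

Yes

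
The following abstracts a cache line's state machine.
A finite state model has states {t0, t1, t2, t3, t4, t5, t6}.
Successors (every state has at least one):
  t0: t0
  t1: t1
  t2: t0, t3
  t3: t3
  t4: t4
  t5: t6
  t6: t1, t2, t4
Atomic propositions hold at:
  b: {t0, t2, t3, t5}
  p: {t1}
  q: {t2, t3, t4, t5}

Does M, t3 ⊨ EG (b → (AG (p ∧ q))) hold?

Sat(p ∧ q) = ∅
AG (p ∧ q): greatest fixpoint, start Z0 = ∅, keep only states in Sat with every successor in Z. Already a fixed point.
Sat(AG (p ∧ q)) = ∅
Sat(b → (AG (p ∧ q))) = {t1, t4, t6}
EG (b → (AG (p ∧ q))): greatest fixpoint, start Z0 = {t1, t4, t6}, keep only states in Sat with some successor in Z. Already a fixed point.
Sat(EG (b → (AG (p ∧ q)))) = {t1, t4, t6}
t3 ∉ Sat(EG (b → (AG (p ∧ q)))) = {t1, t4, t6}, so the formula does not hold at t3.

No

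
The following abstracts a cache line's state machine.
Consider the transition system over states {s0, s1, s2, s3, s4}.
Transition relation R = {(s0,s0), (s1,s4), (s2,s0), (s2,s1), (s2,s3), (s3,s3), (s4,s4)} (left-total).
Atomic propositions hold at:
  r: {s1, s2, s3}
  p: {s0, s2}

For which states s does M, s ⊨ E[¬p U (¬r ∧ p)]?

Sat(¬p) = {s1, s3, s4}
Sat(¬r) = {s0, s4}
Sat(¬r ∧ p) = {s0}
E[¬p U (¬r ∧ p)]: least fixpoint, start Z0 = Sat((¬r ∧ p)) = {s0}, add states in Sat(¬p) with some successor in Z. Already a fixed point.
Sat(E[¬p U (¬r ∧ p)]) = {s0}

{s0}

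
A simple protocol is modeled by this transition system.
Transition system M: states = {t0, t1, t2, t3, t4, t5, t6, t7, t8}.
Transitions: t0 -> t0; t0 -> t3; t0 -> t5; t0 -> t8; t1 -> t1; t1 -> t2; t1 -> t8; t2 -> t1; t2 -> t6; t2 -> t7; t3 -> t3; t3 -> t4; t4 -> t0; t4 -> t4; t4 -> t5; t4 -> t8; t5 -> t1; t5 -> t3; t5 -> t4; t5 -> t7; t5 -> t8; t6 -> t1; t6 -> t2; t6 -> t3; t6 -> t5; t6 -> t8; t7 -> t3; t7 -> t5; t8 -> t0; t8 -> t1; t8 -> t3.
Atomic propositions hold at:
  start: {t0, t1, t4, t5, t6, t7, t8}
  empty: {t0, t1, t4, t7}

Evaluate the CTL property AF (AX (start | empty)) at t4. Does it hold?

Sat(start | empty) = {t0, t1, t4, t5, t6, t7, t8}
Sat(AX (start | empty)) = {s : every successor in {t0, t1, t4, t5, t6, t7, t8}} = {t2, t4}
AF (AX (start | empty)): least fixpoint, start Z0 = {t2, t4}, add states with every successor in Z. Already a fixed point.
Sat(AF (AX (start | empty))) = {t2, t4}
t4 ∈ Sat(AF (AX (start | empty))) = {t2, t4}, so the formula holds at t4.

Yes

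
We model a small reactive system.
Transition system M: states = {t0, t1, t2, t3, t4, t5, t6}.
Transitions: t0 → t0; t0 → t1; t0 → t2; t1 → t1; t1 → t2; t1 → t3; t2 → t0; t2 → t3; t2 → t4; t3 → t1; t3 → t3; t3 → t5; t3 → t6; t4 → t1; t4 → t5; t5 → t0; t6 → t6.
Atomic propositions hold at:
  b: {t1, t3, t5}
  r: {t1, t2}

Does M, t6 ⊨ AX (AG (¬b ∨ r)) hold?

Sat(¬b) = {t0, t2, t4, t6}
Sat(¬b ∨ r) = {t0, t1, t2, t4, t6}
AG (¬b ∨ r): greatest fixpoint, start Z0 = {t0, t1, t2, t4, t6}, keep only states in Sat with every successor in Z. Z1 = {t0, t6}; Z2 = {t6}; fixed.
Sat(AG (¬b ∨ r)) = {t6}
Sat(AX (AG (¬b ∨ r))) = {s : every successor in {t6}} = {t6}
t6 ∈ Sat(AX (AG (¬b ∨ r))) = {t6}, so the formula holds at t6.

Yes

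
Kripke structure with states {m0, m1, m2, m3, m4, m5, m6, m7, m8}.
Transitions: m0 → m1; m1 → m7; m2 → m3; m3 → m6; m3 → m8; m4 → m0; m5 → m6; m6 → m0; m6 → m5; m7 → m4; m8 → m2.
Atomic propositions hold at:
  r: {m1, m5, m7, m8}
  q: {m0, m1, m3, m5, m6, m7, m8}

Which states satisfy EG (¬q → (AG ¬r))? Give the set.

Sat(¬q) = {m2, m4}
Sat(¬r) = {m0, m2, m3, m4, m6}
AG ¬r: greatest fixpoint, start Z0 = {m0, m2, m3, m4, m6}, keep only states in Sat with every successor in Z. Z1 = {m2, m4}; Z2 = ∅; fixed.
Sat(AG ¬r) = ∅
Sat(¬q → (AG ¬r)) = {m0, m1, m3, m5, m6, m7, m8}
EG (¬q → (AG ¬r)): greatest fixpoint, start Z0 = {m0, m1, m3, m5, m6, m7, m8}, keep only states in Sat with some successor in Z. Z1 = {m0, m1, m3, m5, m6}; Z2 = {m0, m3, m5, m6}; Z3 = {m3, m5, m6}; fixed.
Sat(EG (¬q → (AG ¬r))) = {m3, m5, m6}

{m3, m5, m6}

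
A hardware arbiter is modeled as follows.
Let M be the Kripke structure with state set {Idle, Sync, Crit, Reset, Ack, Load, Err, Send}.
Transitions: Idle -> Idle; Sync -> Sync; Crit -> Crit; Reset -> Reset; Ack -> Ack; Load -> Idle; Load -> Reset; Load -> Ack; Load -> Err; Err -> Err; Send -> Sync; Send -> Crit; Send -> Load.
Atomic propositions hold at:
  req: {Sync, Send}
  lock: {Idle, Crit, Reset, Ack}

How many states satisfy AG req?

1

AG req: greatest fixpoint, start Z0 = {Sync, Send}, keep only states in Sat with every successor in Z. Z1 = {Sync}; fixed.
Sat(AG req) = {Sync}
|Sat(AG req)| = |{Sync}| = 1.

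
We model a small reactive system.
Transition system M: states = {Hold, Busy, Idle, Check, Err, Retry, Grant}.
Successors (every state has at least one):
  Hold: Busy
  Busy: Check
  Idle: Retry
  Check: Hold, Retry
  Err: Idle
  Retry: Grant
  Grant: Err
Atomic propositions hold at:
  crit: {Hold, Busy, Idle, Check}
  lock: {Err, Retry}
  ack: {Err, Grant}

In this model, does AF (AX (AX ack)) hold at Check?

Sat(AX ack) = {s : every successor in {Err, Grant}} = {Retry, Grant}
Sat(AX (AX ack)) = {s : every successor in {Retry, Grant}} = {Idle, Retry}
AF (AX (AX ack)): least fixpoint, start Z0 = {Idle, Retry}, add states with every successor in Z. Z1 = {Idle, Err, Retry}; Z2 = {Idle, Err, Retry, Grant}; fixed.
Sat(AF (AX (AX ack))) = {Idle, Err, Retry, Grant}
Check ∉ Sat(AF (AX (AX ack))) = {Idle, Err, Retry, Grant}, so the formula does not hold at Check.

No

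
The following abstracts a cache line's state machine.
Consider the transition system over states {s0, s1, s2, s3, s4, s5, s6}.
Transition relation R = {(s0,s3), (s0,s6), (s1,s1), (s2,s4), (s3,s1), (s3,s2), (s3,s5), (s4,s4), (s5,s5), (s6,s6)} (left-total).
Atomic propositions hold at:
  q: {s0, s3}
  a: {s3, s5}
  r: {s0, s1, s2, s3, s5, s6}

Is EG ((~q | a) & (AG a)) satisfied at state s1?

Sat(~q) = {s1, s2, s4, s5, s6}
Sat(~q | a) = {s1, s2, s3, s4, s5, s6}
AG a: greatest fixpoint, start Z0 = {s3, s5}, keep only states in Sat with every successor in Z. Z1 = {s5}; fixed.
Sat(AG a) = {s5}
Sat((~q | a) & (AG a)) = {s5}
EG ((~q | a) & (AG a)): greatest fixpoint, start Z0 = {s5}, keep only states in Sat with some successor in Z. Already a fixed point.
Sat(EG ((~q | a) & (AG a))) = {s5}
s1 ∉ Sat(EG ((~q | a) & (AG a))) = {s5}, so the formula does not hold at s1.

No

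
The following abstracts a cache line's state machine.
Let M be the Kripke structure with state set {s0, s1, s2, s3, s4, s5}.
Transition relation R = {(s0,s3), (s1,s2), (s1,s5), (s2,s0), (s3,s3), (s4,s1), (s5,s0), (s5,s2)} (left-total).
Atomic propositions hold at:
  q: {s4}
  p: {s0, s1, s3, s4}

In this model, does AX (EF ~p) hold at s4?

Sat(~p) = {s2, s5}
EF ~p: least fixpoint, start Z0 = {s2, s5}, add states with some successor in Z. Z1 = {s1, s2, s5}; Z2 = {s1, s2, s4, s5}; fixed.
Sat(EF ~p) = {s1, s2, s4, s5}
Sat(AX (EF ~p)) = {s : every successor in {s1, s2, s4, s5}} = {s1, s4}
s4 ∈ Sat(AX (EF ~p)) = {s1, s4}, so the formula holds at s4.

Yes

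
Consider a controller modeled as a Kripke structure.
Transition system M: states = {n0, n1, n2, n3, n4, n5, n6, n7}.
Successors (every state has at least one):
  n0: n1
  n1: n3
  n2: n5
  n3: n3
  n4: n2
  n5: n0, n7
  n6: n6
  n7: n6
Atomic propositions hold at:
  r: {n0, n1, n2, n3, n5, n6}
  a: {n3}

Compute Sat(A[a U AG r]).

AG r: greatest fixpoint, start Z0 = {n0, n1, n2, n3, n5, n6}, keep only states in Sat with every successor in Z. Z1 = {n0, n1, n2, n3, n6}; Z2 = {n0, n1, n3, n6}; fixed.
Sat(AG r) = {n0, n1, n3, n6}
A[a U AG r]: least fixpoint, start Z0 = Sat(AG r) = {n0, n1, n3, n6}, add states in Sat(a) with every successor in Z. Already a fixed point.
Sat(A[a U AG r]) = {n0, n1, n3, n6}

{n0, n1, n3, n6}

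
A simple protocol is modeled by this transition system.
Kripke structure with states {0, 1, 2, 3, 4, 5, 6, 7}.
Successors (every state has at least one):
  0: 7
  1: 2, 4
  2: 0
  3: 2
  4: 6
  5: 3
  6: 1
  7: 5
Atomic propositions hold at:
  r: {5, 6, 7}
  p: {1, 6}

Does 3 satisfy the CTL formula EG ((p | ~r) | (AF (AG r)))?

Sat(~r) = {0, 1, 2, 3, 4}
Sat(p | ~r) = {0, 1, 2, 3, 4, 6}
AG r: greatest fixpoint, start Z0 = {5, 6, 7}, keep only states in Sat with every successor in Z. Z1 = {7}; Z2 = ∅; fixed.
Sat(AG r) = ∅
AF (AG r): least fixpoint, start Z0 = ∅, add states with every successor in Z. Already a fixed point.
Sat(AF (AG r)) = ∅
Sat((p | ~r) | (AF (AG r))) = {0, 1, 2, 3, 4, 6}
EG ((p | ~r) | (AF (AG r))): greatest fixpoint, start Z0 = {0, 1, 2, 3, 4, 6}, keep only states in Sat with some successor in Z. Z1 = {1, 2, 3, 4, 6}; Z2 = {1, 3, 4, 6}; Z3 = {1, 4, 6}; fixed.
Sat(EG ((p | ~r) | (AF (AG r)))) = {1, 4, 6}
3 ∉ Sat(EG ((p | ~r) | (AF (AG r)))) = {1, 4, 6}, so the formula does not hold at 3.

No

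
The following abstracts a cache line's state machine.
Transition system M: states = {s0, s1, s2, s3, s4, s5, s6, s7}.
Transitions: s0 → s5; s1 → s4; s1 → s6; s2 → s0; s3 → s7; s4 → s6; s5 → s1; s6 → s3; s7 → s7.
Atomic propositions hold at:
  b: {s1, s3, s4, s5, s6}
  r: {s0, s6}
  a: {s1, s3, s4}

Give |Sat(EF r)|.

6

EF r: least fixpoint, start Z0 = {s0, s6}, add states with some successor in Z. Z1 = {s0, s1, s2, s4, s6}; Z2 = {s0, s1, s2, s4, s5, s6}; fixed.
Sat(EF r) = {s0, s1, s2, s4, s5, s6}
|Sat(EF r)| = |{s0, s1, s2, s4, s5, s6}| = 6.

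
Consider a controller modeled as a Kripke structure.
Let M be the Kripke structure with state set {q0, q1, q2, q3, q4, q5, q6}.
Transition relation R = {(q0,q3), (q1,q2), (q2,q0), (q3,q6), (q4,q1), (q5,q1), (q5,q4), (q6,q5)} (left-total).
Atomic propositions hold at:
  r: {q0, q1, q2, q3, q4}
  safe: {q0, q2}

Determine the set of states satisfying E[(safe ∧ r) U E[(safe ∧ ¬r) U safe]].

Sat(safe ∧ r) = {q0, q2}
Sat(¬r) = {q5, q6}
Sat(safe ∧ ¬r) = ∅
E[(safe ∧ ¬r) U safe]: least fixpoint, start Z0 = Sat(safe) = {q0, q2}, add states in Sat(safe ∧ ¬r) with some successor in Z. Already a fixed point.
Sat(E[(safe ∧ ¬r) U safe]) = {q0, q2}
E[(safe ∧ r) U E[(safe ∧ ¬r) U safe]]: least fixpoint, start Z0 = Sat(E[(safe ∧ ¬r) U safe]) = {q0, q2}, add states in Sat(safe ∧ r) with some successor in Z. Already a fixed point.
Sat(E[(safe ∧ r) U E[(safe ∧ ¬r) U safe]]) = {q0, q2}

{q0, q2}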